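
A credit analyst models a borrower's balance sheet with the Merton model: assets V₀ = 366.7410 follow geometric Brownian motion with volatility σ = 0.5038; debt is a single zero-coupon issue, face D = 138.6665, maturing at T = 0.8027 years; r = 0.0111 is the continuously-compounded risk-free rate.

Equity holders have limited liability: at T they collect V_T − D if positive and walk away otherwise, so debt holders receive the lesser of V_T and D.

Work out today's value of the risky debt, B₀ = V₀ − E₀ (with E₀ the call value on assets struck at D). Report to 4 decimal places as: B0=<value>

Equity is a call on the firm's assets struck at D = 138.6665:
d₁ = [ln(V₀/D) + (r + σ²/2)T] / (σ√T)
   = [ln(366.7410/138.6665) + (0.0111 + 0.5·0.5038²)·0.8027] / (0.5038·√0.8027)
   = [0.972584 + 0.110778] / 0.451372 = 2.400153
d₂ = d₁ − σ√T = 2.400153 − 0.451372 = 1.948781
N(d₁) = 0.991806,  N(d₂) = 0.974339,  e^(−rT) = 0.991130
E₀ = V₀·N(d₁) − D·e^(−rT)·N(d₂)
   = 366.7410·0.991806 − 138.6665·0.991130·0.974339 = 229.826141
B₀ = V₀ − E₀ = 366.7410 − 229.826141 = 136.914859

B0=136.9149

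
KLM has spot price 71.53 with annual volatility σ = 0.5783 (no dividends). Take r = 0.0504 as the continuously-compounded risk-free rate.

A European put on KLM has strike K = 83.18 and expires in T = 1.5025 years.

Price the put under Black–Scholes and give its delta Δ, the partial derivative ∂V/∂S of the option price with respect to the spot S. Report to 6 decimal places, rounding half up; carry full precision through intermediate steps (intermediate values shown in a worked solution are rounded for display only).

price = 23.488556
Δ = -0.401914

σ√T = 0.5783·√1.5025 = 0.708860
d₁ = (ln(S/K) + (r+σ²/2)T) / (σ√T) = (ln(71.53/83.18) + (0.0504+0.5783²/2)·1.5025) / 0.708860 = (-0.150890 + 0.326967) / 0.708860 = 0.248395
d₂ = d₁ − σ√T = 0.248395 − 0.708860 = -0.460465
e^{−rT} = 0.927070
N(−d₁) = 0.401914,  N(−d₂) = 0.677409
Put price V = K·e^{−rT}·N(−d₂) − S·N(−d₁) = 52.237495 − 28.748939 = 23.488556
Δ = −N(−d₁) = -0.401914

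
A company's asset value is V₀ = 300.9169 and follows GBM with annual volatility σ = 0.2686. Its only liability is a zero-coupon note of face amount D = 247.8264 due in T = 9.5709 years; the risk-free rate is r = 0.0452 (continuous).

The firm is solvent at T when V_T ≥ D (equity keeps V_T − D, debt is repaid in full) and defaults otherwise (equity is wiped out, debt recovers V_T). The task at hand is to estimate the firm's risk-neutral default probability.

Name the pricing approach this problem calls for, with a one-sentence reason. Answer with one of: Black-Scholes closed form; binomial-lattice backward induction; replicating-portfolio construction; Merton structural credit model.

Key observation: the question is about default risk generated by asset-value dynamics against a debt face of 247.8264 — the structural framework prices exactly that.

framework: Merton structural credit model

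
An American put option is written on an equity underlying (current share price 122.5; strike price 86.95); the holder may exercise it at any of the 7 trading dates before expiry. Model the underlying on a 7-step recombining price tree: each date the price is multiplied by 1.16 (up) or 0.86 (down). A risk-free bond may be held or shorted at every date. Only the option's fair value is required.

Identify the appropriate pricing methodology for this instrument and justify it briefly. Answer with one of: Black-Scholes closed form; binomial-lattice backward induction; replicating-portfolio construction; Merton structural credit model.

Key observation: the put (strike 86.95 on spot 122.5) is American-style on a 7-step discrete price model, so the early-exercise decision at every node requires stepwise backward valuation — a closed form cannot price the exercise right.

framework: binomial-lattice backward induction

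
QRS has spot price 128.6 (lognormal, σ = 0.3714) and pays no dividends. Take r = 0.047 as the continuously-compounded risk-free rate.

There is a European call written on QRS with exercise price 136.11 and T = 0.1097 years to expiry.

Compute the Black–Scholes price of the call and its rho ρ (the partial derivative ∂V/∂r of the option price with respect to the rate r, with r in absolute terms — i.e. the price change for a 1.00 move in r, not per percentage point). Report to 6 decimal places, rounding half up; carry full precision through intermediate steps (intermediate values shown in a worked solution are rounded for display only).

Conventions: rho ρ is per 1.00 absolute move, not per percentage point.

price = 3.629491
ρ = 4.683079

σ√T = 0.3714·√0.1097 = 0.123011
d₁ = (ln(S/K) + (r+σ²/2)T) / (σ√T) = (ln(128.6/136.11) + (0.047+0.3714²/2)·0.1097) / 0.123011 = (-0.056757 + 0.012722) / 0.123011 = -0.357973
d₂ = d₁ − σ√T = -0.357973 − 0.123011 = -0.480985
e^{−rT} = 0.994857
N(d₁) = 0.360182,  N(d₂) = 0.315264
Call price V = S·N(d₁) − K·e^{−rT}·N(d₂) = 46.319363 − 42.689873 = 3.629491
ρ = K·T·e^{−rT}·N(d₂) = 4.683079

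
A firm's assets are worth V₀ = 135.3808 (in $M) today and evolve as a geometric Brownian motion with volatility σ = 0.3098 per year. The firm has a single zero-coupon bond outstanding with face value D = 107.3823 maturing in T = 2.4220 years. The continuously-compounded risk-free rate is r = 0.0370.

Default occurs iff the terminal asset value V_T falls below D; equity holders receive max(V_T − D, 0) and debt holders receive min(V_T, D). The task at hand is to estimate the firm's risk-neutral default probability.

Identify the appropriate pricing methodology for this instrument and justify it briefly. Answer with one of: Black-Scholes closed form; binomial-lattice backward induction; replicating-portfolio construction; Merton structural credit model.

framework: Merton structural credit model

Key observation: the data describe a firm's assets (V₀ = 135.3808, GBM) and a single zero-coupon debt of face 107.3823, so credit quantities follow from equity-as-call in the structural model.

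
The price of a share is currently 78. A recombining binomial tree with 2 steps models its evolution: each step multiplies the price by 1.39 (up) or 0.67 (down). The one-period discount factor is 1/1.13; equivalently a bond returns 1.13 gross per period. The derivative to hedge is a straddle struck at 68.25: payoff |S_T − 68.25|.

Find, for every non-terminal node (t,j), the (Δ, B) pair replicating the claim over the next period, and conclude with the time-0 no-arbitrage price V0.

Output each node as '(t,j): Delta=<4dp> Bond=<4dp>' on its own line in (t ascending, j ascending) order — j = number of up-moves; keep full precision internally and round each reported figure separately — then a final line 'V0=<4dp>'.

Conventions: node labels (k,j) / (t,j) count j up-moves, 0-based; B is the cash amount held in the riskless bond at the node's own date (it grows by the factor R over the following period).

(0,0): Delta=0.6218 Bond=-17.1585
(1,0): Delta=-0.7666 Bond=53.1656
(1,1): Delta=1.0000 Bond=-60.3982
V0=31.3385

Under the risk-neutral measure, an up-move has probability p* = (R−d)/(u−d) = 0.6389 and values discount at R = 1.13.
Terminal payoffs: V(2,0)=33.2358, V(2,1)=4.3914, V(2,2)=82.4538
(1,0): S=52.2600. Δ = (V_up−V_dn)/(S_up−S_dn) = (4.3914−33.2358)/(72.6414−35.0142) = -0.7666. V = [p*·4.3914 + (1−p*)·33.2358]/1.13 = 13.1039. B = V − Δ·S = 53.1656.
(1,1): S=108.4200. Δ = (V_up−V_dn)/(S_up−S_dn) = (82.4538−4.3914)/(150.7038−72.6414) = 1.0000. V = [p*·82.4538 + (1−p*)·4.3914]/1.13 = 48.0218. B = V − Δ·S = -60.3982.
(0,0): S=78.0000. Δ = (V_up−V_dn)/(S_up−S_dn) = (48.0218−13.1039)/(108.4200−52.2600) = 0.6218. V = [p*·48.0218 + (1−p*)·13.1039]/1.13 = 31.3385. B = V − Δ·S = -17.1585.
As a check, the time-0 holding Δ(0,0)·S0 + B(0,0) comes to 31.3385 — exactly V0.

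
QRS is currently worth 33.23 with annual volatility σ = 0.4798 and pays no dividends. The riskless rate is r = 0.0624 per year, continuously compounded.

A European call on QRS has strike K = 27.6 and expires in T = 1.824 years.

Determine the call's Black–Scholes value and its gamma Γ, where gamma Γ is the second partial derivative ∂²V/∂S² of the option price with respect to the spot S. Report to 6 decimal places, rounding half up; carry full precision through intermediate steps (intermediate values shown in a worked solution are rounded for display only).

σ√T = 0.4798·√1.824 = 0.647997
d₁ = (ln(S/K) + (r+σ²/2)T) / (σ√T) = (ln(33.23/27.6) + (0.0624+0.4798²/2)·1.824) / 0.647997 = (0.185637 + 0.323767) / 0.647997 = 0.786123
d₂ = d₁ − σ√T = 0.786123 − 0.647997 = 0.138126
e^{−rT} = 0.892421
N(d₁) = 0.784102,  N(d₂) = 0.554930
Call price V = S·N(d₁) − K·e^{−rT}·N(d₂) = 26.055714 − 13.668366 = 12.387348
φ(d₁) = (1/√(2π))·e^{−d₁²/2} = 0.292897
Γ = φ(d₁) / (S·σ·√T) = 0.013602

price = 12.387348
Γ = 0.013602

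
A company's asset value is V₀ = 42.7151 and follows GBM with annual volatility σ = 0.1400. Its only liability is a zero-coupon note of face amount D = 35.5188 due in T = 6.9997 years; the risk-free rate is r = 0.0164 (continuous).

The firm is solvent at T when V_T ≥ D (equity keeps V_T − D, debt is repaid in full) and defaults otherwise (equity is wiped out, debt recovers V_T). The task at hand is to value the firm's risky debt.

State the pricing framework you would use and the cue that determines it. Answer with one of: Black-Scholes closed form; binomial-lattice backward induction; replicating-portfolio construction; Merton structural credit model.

framework: Merton structural credit model

Key observation: the data describe a firm's assets (V₀ = 42.7151, GBM) and a single zero-coupon debt of face 35.5188, so credit quantities follow from equity-as-call in the structural model.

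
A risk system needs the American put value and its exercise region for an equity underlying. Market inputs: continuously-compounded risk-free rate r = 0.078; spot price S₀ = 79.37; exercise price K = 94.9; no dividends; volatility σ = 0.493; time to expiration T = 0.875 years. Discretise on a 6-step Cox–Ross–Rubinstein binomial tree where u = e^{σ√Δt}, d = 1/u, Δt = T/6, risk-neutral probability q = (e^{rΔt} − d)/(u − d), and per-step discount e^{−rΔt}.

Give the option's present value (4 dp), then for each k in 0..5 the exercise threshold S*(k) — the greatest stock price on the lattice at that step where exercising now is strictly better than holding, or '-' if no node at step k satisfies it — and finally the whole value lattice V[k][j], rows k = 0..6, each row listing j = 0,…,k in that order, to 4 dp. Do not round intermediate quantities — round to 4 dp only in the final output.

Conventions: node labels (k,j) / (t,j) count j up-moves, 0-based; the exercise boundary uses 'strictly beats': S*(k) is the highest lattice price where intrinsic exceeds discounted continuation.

price = 22.1751
boundary = - - 54.4665 45.1197 54.4665 65.7496
tree:
22.1751
30.4995 13.7995
40.4335 20.5998 6.8552
49.7803 29.5838 11.4817 2.0708
57.5232 40.4335 18.6833 4.0533 0.0000
63.9373 49.7803 29.1504 7.9340 0.0000 0.0000
69.2507 57.5232 40.4335 15.5300 0.0000 0.0000 0.0000

params: Δt=0.14583 u=1.20716 d=0.82839 q=0.48328 e^(-rΔt)=0.98869
t_6 payoffs: 69.2507 57.5232 40.4335 15.5300 0.0000 0.0000 0.0000
t_5: node(5,0) S=30.9627 payoff=63.9373 vs cont=62.8639 → 63.9373 [stop]  node(5,1) S=45.1197 payoff=49.7803 vs cont=48.7070 → 49.7803 [stop]  node(5,2) S=65.7496 payoff=29.1504 vs cont=28.0771 → 29.1504 [stop]  node(5,3) S=95.8120 payoff=0.0000 vs cont=7.9340 → 7.9340 [wait]  node(5,4) S=139.6198 payoff=0.0000 vs cont=0.0000 → 0.0000 [wait]  node(5,5) S=203.4577 payoff=0.0000 vs cont=0.0000 → 0.0000 [wait]  ⇒ S*(5)=65.7496
t_4: node(4,0) S=37.3768 payoff=57.5232 vs cont=56.4498 → 57.5232 [stop]  node(4,1) S=54.4665 payoff=40.4335 vs cont=39.3601 → 40.4335 [stop]  node(4,2) S=79.3700 payoff=15.5300 vs cont=18.6833 → 18.6833 [wait]  node(4,3) S=115.6601 payoff=0.0000 vs cont=4.0533 → 4.0533 [wait]  node(4,4) S=168.5429 payoff=0.0000 vs cont=0.0000 → 0.0000 [wait]  ⇒ S*(4)=54.4665
t_3: node(3,0) S=45.1197 payoff=49.7803 vs cont=48.7070 → 49.7803 [stop]  node(3,1) S=65.7496 payoff=29.1504 vs cont=29.5838 → 29.5838 [wait]  node(3,2) S=95.8120 payoff=0.0000 vs cont=11.4817 → 11.4817 [wait]  node(3,3) S=139.6198 payoff=0.0000 vs cont=2.0708 → 2.0708 [wait]  ⇒ S*(3)=45.1197
t_2: node(2,0) S=54.4665 payoff=40.4335 vs cont=39.5672 → 40.4335 [stop]  node(2,1) S=79.3700 payoff=15.5300 vs cont=20.5998 → 20.5998 [wait]  node(2,2) S=115.6601 payoff=0.0000 vs cont=6.8552 → 6.8552 [wait]  ⇒ S*(2)=54.4665
t_1: node(1,0) S=65.7496 payoff=29.1504 vs cont=30.4995 → 30.4995 [wait]  node(1,1) S=95.8120 payoff=0.0000 vs cont=13.7995 → 13.7995 [wait]  ⇒ S*(1)=-
t_0: node(0,0) S=79.3700 payoff=15.5300 vs cont=22.1751 → 22.1751 [wait]  ⇒ S*(0)=-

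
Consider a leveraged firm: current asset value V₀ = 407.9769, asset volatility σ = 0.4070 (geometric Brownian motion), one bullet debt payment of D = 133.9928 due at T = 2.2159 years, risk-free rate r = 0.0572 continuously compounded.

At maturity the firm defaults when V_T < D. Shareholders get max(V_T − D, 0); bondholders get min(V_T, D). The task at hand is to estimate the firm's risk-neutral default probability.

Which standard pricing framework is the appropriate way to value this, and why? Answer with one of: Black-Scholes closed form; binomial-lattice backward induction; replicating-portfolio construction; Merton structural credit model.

Key observation: a levered firm with one bullet debt due at 2.2159 years is the canonical structural-credit setup: equity is a call on the firm's assets struck at the face value.

framework: Merton structural credit model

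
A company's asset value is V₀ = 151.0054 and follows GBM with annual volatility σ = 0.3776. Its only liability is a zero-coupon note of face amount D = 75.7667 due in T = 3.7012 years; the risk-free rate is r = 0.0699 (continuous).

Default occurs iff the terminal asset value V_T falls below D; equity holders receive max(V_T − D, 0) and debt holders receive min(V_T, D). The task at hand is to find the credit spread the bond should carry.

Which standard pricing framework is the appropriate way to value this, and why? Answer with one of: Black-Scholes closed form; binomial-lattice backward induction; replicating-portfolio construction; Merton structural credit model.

framework: Merton structural credit model

Key observation: the data describe a firm's assets (V₀ = 151.0054, GBM) and a single zero-coupon debt of face 75.7667, so credit quantities follow from equity-as-call in the structural model.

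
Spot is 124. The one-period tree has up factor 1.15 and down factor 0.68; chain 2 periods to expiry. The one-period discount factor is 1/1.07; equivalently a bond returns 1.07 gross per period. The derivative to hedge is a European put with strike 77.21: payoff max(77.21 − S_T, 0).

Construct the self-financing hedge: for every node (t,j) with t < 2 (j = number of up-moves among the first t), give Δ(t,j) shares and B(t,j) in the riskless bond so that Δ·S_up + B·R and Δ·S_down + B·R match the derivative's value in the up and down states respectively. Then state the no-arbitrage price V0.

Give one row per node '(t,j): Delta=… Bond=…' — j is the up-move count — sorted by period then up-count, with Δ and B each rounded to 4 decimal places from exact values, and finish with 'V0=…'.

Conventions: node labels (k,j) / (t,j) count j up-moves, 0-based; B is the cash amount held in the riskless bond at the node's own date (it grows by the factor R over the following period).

No-arbitrage ⇒ martingale measure with p* = (R−d)/(u−d) = 0.8298.
At maturity the claim pays: V(2,0)=19.8724, V(2,1)=0.0000, V(2,2)=0.0000
  t=1,j=0: stock 84.3200 → up 96.9680 (V=0.0000), down 57.3376 (V=19.8724). Price 3.1612; hedge Δ=-0.5014, bond B=45.4430.
  t=1,j=1: stock 142.6000 → up 163.9900 (V=0.0000), down 96.9680 (V=0.0000). Price 0.0000; hedge Δ=0.0000, bond B=0.0000.
  t=0,j=0: stock 124.0000 → up 142.6000 (V=0.0000), down 84.3200 (V=3.1612). Price 0.5029; hedge Δ=-0.0542, bond B=7.2289.
Check: Δ(0,0)·S0 + B(0,0) = 0.5029 = V0.

(0,0): Delta=-0.0542 Bond=7.2289
(1,0): Delta=-0.5014 Bond=45.4430
(1,1): Delta=0.0000 Bond=0.0000
V0=0.5029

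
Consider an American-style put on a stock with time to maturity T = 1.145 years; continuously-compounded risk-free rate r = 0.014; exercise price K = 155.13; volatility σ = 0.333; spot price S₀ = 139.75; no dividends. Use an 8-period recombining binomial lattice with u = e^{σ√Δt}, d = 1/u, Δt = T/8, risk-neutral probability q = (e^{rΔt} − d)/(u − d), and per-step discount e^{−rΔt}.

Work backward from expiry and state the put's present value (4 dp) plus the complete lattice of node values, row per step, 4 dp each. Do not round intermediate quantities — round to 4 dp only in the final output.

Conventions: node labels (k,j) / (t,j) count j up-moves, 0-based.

price = 28.6844
tree:
28.6844
37.7378 18.8582
48.1437 26.4639 10.5812
59.3854 35.9951 16.1034 4.5585
70.6990 47.2051 23.8301 7.6818 1.1460
80.6929 59.3633 34.0457 12.7066 2.1935 0.0000
89.5038 70.6990 46.5057 20.4992 4.1983 0.0000 0.0000
97.2718 80.6929 59.3633 31.9219 8.0355 0.0000 0.0000 0.0000
104.1204 89.5038 70.6990 46.5057 15.3800 0.0000 0.0000 0.0000 0.0000

Δt=0.14313  u=1.13426  d=0.88163  q=0.47649  discount=0.99800
step 8 (expiry): payoffs max(K−S,0) = 104.1204 89.5038 70.6990 46.5057 15.3800 0.0000 0.0000 0.0000 0.0000
k=7: (k=7,j=0): S=57.8582, K−S=97.2718, hold=96.9613 ⇒ V=97.2718 exercise | (k=7,j=1): S=74.4371, K−S=80.6929, hold=80.3824 ⇒ V=80.6929 exercise | (k=7,j=2): S=95.7667, K−S=59.3633, hold=59.0528 ⇒ V=59.3633 exercise | (k=7,j=3): S=123.2081, K−S=31.9219, hold=31.6113 ⇒ V=31.9219 exercise | (k=7,j=4): S=158.5128, K−S=0.0000, hold=8.0355 ⇒ V=8.0355 continue | (k=7,j=5): S=203.9338, K−S=0.0000, hold=0.0000 ⇒ V=0.0000 continue | (k=7,j=6): S=262.3700, K−S=0.0000, hold=0.0000 ⇒ V=0.0000 continue | (k=7,j=7): S=337.5508, K−S=0.0000, hold=0.0000 ⇒ V=0.0000 continue
k=6: (k=6,j=0): S=65.6262, K−S=89.5038, hold=89.1933 ⇒ V=89.5038 exercise | (k=6,j=1): S=84.4310, K−S=70.6990, hold=70.3885 ⇒ V=70.6990 exercise | (k=6,j=2): S=108.6243, K−S=46.5057, hold=46.1952 ⇒ V=46.5057 exercise | (k=6,j=3): S=139.7500, K−S=15.3800, hold=20.4992 ⇒ V=20.4992 continue | (k=6,j=4): S=179.7946, K−S=0.0000, hold=4.1983 ⇒ V=4.1983 continue | (k=6,j=5): S=231.3139, K−S=0.0000, hold=0.0000 ⇒ V=0.0000 continue | (k=6,j=6): S=297.5957, K−S=0.0000, hold=0.0000 ⇒ V=0.0000 continue
k=5: (k=5,j=0): S=74.4371, K−S=80.6929, hold=80.3824 ⇒ V=80.6929 exercise | (k=5,j=1): S=95.7667, K−S=59.3633, hold=59.0528 ⇒ V=59.3633 exercise | (k=5,j=2): S=123.2081, K−S=31.9219, hold=34.0457 ⇒ V=34.0457 continue | (k=5,j=3): S=158.5128, K−S=0.0000, hold=12.7066 ⇒ V=12.7066 continue | (k=5,j=4): S=203.9338, K−S=0.0000, hold=2.1935 ⇒ V=2.1935 continue | (k=5,j=5): S=262.3700, K−S=0.0000, hold=0.0000 ⇒ V=0.0000 continue
k=4: (k=4,j=0): S=84.4310, K−S=70.6990, hold=70.3885 ⇒ V=70.6990 exercise | (k=4,j=1): S=108.6243, K−S=46.5057, hold=47.2051 ⇒ V=47.2051 continue | (k=4,j=2): S=139.7500, K−S=15.3800, hold=23.8301 ⇒ V=23.8301 continue | (k=4,j=3): S=179.7946, K−S=0.0000, hold=7.6818 ⇒ V=7.6818 continue | (k=4,j=4): S=231.3139, K−S=0.0000, hold=1.1460 ⇒ V=1.1460 continue
k=3: (k=3,j=0): S=95.7667, K−S=59.3633, hold=59.3854 ⇒ V=59.3854 continue | (k=3,j=1): S=123.2081, K−S=31.9219, hold=35.9951 ⇒ V=35.9951 continue | (k=3,j=2): S=158.5128, K−S=0.0000, hold=16.1034 ⇒ V=16.1034 continue | (k=3,j=3): S=203.9338, K−S=0.0000, hold=4.5585 ⇒ V=4.5585 continue
k=2: (k=2,j=0): S=108.6243, K−S=46.5057, hold=48.1437 ⇒ V=48.1437 continue | (k=2,j=1): S=139.7500, K−S=15.3800, hold=26.4639 ⇒ V=26.4639 continue | (k=2,j=2): S=179.7946, K−S=0.0000, hold=10.5812 ⇒ V=10.5812 continue
k=1: (k=1,j=0): S=123.2081, K−S=31.9219, hold=37.7378 ⇒ V=37.7378 continue | (k=1,j=1): S=158.5128, K−S=0.0000, hold=18.8582 ⇒ V=18.8582 continue
k=0: (k=0,j=0): S=139.7500, K−S=15.3800, hold=28.6844 ⇒ V=28.6844 continue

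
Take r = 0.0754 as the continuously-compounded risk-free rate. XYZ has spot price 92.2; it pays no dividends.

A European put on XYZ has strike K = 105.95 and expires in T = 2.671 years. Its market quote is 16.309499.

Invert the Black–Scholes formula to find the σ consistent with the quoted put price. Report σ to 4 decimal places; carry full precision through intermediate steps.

sigma = 0.3294

At σ = 0.3294 the Black–Scholes value reproduces the quote:
σ√T = 0.3294·√2.671 = 0.538345
d₁ = (ln(S/K) + (r+σ²/2)T) / (σ√T) = (ln(92.2/105.95) + (0.0754+0.3294²/2)·2.671) / 0.538345 = (-0.139007 + 0.346301) / 0.538345 = 0.385058
d₂ = d₁ − σ√T = 0.385058 − 0.538345 = -0.153287
e^{−rT} = 0.817591
N(−d₁) = 0.350097,  N(−d₂) = 0.560914
V = K·e^{−rT}·N(−d₂) − S·N(−d₁) = 48.588473 − 32.278974 = 16.309499 (the quoted price), and the Black–Scholes price is strictly increasing in σ, so σ is unique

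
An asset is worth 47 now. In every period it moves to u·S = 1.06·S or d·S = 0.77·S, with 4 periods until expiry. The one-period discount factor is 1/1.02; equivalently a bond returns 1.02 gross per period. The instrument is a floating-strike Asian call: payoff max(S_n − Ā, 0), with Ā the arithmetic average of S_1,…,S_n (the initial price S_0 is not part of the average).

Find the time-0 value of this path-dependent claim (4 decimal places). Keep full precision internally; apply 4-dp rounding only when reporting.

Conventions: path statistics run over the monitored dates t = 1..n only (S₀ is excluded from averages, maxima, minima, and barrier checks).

Set p* = 0.8621 (from d < R < u); the path-dependent value is the discounted p*-expectation over all price paths.
Enumerate all 2^4 = 16 price paths (U = up ×1.06, D = down ×0.77); each path with k up-moves has probability p*^k·(1−p*)^(4−k).
DDDD: Ā=25.5088, payoff=0.0000, prob=0.000362
UDDD: Ā=35.1160, payoff=0.0000, prob=0.002262
DUDD: Ā=31.7085, payoff=0.0000, prob=0.002262
UUDD: Ā=43.6507, payoff=0.0000, prob=0.014139
DDUD: Ā=29.0848, payoff=0.0000, prob=0.002262
UDUD: Ā=40.0388, payoff=0.0000, prob=0.014139
DUUD: Ā=36.6313, payoff=0.0000, prob=0.014139
UUUD: Ā=50.4275, payoff=0.0000, prob=0.088367
DDDU: Ā=27.0645, payoff=0.0000, prob=0.002262
UDDU: Ā=37.2576, payoff=0.0000, prob=0.014139
DUDU: Ā=33.8501, payoff=0.0000, prob=0.014139
UUDU: Ā=46.5988, payoff=0.0000, prob=0.088367
DDUU: Ā=31.2263, payoff=0.0843, prob=0.014139
UDUU: Ā=42.9868, payoff=0.1160, prob=0.088367
DUUU: Ā=39.5793, payoff=3.5235, prob=0.088367
UUUU: Ā=54.4858, payoff=4.8506, prob=0.552291
Price = Σ prob·payoff / R^4 = 3.001737 / 1.082432 = 2.7731

price = 2.7731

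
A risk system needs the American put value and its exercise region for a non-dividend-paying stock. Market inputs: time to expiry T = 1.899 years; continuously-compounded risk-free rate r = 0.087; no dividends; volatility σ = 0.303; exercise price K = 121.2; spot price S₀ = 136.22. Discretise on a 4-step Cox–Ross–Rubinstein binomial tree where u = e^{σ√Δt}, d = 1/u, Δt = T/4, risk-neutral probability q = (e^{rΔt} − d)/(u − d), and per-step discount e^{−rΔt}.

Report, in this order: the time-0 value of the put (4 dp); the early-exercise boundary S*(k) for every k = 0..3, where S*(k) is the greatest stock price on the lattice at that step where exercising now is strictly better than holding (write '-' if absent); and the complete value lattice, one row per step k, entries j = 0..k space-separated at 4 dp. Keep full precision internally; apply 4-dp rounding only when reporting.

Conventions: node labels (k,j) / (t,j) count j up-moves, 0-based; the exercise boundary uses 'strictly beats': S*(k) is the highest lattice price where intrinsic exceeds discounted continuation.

price = 8.6117
boundary = - - 89.7228 72.8171
tree:
8.6117
16.7557 2.5637
31.4772 5.9143 0.0000
48.3829 13.6443 0.0000 0.0000
62.1031 31.4772 0.0000 0.0000 0.0000

params: Δt=0.47475 u=1.23217 d=0.81158 q=0.54826 e^(-rΔt)=0.95954
t_4 payoffs: 62.1031 31.4772 0.0000 0.0000 0.0000
t_3: node(3,0) S=72.8171 payoff=48.3829 vs cont=43.4789 → 48.3829 [stop]  node(3,1) S=110.5533 payoff=10.6467 vs cont=13.6443 → 13.6443 [wait]  node(3,2) S=167.8456 payoff=0.0000 vs cont=0.0000 → 0.0000 [wait]  node(3,3) S=254.8286 payoff=0.0000 vs cont=0.0000 → 0.0000 [wait]  ⇒ S*(3)=72.8171
t_2: node(2,0) S=89.7228 payoff=31.4772 vs cont=28.1502 → 31.4772 [stop]  node(2,1) S=136.2200 payoff=0.0000 vs cont=5.9143 → 5.9143 [wait]  node(2,2) S=206.8136 payoff=0.0000 vs cont=0.0000 → 0.0000 [wait]  ⇒ S*(2)=89.7228
t_1: node(1,0) S=110.5533 payoff=10.6467 vs cont=16.7557 → 16.7557 [wait]  node(1,1) S=167.8456 payoff=0.0000 vs cont=2.5637 → 2.5637 [wait]  ⇒ S*(1)=-
t_0: node(0,0) S=136.2200 payoff=0.0000 vs cont=8.6117 → 8.6117 [wait]  ⇒ S*(0)=-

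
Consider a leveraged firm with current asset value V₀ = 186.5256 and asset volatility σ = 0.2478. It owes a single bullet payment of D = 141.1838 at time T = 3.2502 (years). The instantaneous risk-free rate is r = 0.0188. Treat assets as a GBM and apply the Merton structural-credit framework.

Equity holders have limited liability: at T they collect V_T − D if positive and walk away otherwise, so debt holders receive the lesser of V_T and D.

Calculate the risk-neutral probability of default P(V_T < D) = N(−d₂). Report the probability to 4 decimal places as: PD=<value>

With assets at 186.5256 and a single debt payment of 141.1838 at 3.2502 years:
d₁ = [ln(V₀/D) + (r + σ²/2)T] / (σ√T)
   = [ln(186.5256/141.1838) + (0.0188 + 0.5·0.2478²)·3.2502] / (0.2478·√3.2502)
   = [0.278506 + 0.160893] / 0.446742 = 0.983563
d₂ = d₁ − σ√T = 0.983563 − 0.446742 = 0.536822
risk-neutral PD = N(−d₂) = N(-0.536822) = 0.295695

PD=0.2957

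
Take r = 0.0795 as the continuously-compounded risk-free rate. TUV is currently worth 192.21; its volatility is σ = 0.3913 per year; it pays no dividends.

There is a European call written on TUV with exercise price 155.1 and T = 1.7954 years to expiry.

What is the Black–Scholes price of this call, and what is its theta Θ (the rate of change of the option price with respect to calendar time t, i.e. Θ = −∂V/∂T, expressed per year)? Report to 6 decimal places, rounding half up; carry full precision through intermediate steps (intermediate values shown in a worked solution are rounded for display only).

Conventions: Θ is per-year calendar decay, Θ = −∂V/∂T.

price = 69.932345
Θ = -14.256169

σ√T = 0.3913·√1.7954 = 0.524313
d₁ = (ln(S/K) + (r+σ²/2)T) / (σ√T) = (ln(192.21/155.1) + (0.0795+0.3913²/2)·1.7954) / 0.524313 = (0.214518 + 0.280186) / 0.524313 = 0.943530
d₂ = d₁ − σ√T = 0.943530 − 0.524313 = 0.419217
e^{−rT} = 0.866984
N(d₁) = 0.827295,  N(d₂) = 0.662471
Call price V = S·N(d₁) − K·e^{−rT}·N(d₂) = 159.014370 − 89.082025 = 69.932345
φ(d₁) = (1/√(2π))·e^{−d₁²/2} = 0.255620
Θ = −S·φ(d₁)·σ/(2√T) − r·K·e^{−rT}·N(d₂) = −7.174148 − 7.082021 = -14.256169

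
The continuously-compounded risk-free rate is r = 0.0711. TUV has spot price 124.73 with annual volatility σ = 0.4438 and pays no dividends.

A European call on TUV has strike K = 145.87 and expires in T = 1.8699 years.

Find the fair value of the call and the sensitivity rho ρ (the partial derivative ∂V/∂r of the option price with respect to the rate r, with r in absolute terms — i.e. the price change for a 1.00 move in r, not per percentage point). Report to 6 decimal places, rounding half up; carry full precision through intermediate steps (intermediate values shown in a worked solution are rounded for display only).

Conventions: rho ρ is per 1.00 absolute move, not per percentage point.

σ√T = 0.4438·√1.8699 = 0.606871
d₁ = (ln(S/K) + (r+σ²/2)T) / (σ√T) = (ln(124.73/145.87) + (0.0711+0.4438²/2)·1.8699) / 0.606871 = (-0.156564 + 0.317096) / 0.606871 = 0.264524
d₂ = d₁ − σ√T = 0.264524 − 0.606871 = -0.342347
e^{−rT} = 0.875509
N(d₁) = 0.604312,  N(d₂) = 0.366045
Call price V = S·N(d₁) − K·e^{−rT}·N(d₂) = 75.375808 − 46.747749 = 28.628059
ρ = K·T·e^{−rT}·N(d₂) = 87.413615

price = 28.628059
ρ = 87.413615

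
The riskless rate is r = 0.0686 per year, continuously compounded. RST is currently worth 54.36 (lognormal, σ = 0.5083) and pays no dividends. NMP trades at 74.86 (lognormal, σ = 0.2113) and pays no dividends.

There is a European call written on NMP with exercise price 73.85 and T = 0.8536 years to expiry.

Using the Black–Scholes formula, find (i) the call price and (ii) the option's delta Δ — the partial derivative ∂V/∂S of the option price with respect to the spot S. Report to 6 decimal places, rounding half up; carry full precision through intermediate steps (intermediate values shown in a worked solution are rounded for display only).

price = 8.601451
Δ = 0.679801

σ√T = 0.2113·√0.8536 = 0.195221
d₁ = (ln(S/K) + (r+σ²/2)T) / (σ√T) = (ln(74.86/73.85) + (0.0686+0.2113²/2)·0.8536) / 0.195221 = (0.013584 + 0.077613) / 0.195221 = 0.467144
d₂ = d₁ − σ√T = 0.467144 − 0.195221 = 0.271923
e^{−rT} = 0.943125
N(d₁) = 0.679801,  N(d₂) = 0.607159
Call price V = S·N(d₁) − K·e^{−rT}·N(d₂) = 50.889937 − 42.288486 = 8.601451
Δ = N(d₁) = 0.679801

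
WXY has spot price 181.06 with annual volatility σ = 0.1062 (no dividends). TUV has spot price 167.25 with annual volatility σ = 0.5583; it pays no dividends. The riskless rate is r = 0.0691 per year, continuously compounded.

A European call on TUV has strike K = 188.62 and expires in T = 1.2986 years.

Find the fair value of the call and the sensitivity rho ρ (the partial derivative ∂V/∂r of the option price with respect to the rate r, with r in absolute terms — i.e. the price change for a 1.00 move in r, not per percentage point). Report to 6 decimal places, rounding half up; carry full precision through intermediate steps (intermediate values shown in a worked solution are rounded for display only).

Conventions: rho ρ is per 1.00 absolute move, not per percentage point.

price = 39.848101
ρ = 79.974713

σ√T = 0.5583·√1.2986 = 0.636217
d₁ = (ln(S/K) + (r+σ²/2)T) / (σ√T) = (ln(167.25/188.62) + (0.0691+0.5583²/2)·1.2986) / 0.636217 = (-0.120245 + 0.292119) / 0.636217 = 0.270151
d₂ = d₁ − σ√T = 0.270151 − 0.636217 = -0.366066
e^{−rT} = 0.914175
N(d₁) = 0.606478,  N(d₂) = 0.357158
Call price V = S·N(d₁) − K·e^{−rT}·N(d₂) = 101.433434 − 61.585332 = 39.848101
ρ = K·T·e^{−rT}·N(d₂) = 79.974713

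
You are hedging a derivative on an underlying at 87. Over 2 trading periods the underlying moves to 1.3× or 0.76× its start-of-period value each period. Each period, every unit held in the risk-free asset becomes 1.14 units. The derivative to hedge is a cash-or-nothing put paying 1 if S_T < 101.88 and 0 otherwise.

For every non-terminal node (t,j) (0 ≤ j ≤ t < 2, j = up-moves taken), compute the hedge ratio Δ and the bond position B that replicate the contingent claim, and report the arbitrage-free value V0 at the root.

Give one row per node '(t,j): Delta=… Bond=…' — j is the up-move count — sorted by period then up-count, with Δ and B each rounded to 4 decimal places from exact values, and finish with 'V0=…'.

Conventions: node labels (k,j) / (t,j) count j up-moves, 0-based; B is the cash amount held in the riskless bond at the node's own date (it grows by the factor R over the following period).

(0,0): Delta=-0.0131 Bond=1.5315
(1,0): Delta=0.0000 Bond=0.8772
(1,1): Delta=-0.0164 Bond=2.1118
V0=0.3884

Under the risk-neutral measure, an up-move has probability p* = (R−d)/(u−d) = 0.7037 and values discount at R = 1.14.
Expiry values: V(2,0)=1.0000, V(2,1)=1.0000, V(2,2)=0.0000
(1,0): S=66.1200. Δ = (V_up−V_dn)/(S_up−S_dn) = (1.0000−1.0000)/(85.9560−50.2512) = 0.0000. V = [p*·1.0000 + (1−p*)·1.0000]/1.14 = 0.8772. B = V − Δ·S = 0.8772.
(1,1): S=113.1000. Δ = (V_up−V_dn)/(S_up−S_dn) = (0.0000−1.0000)/(147.0300−85.9560) = -0.0164. V = [p*·0.0000 + (1−p*)·1.0000]/1.14 = 0.2599. B = V − Δ·S = 2.1118.
(0,0): S=87.0000. Δ = (V_up−V_dn)/(S_up−S_dn) = (0.2599−0.8772)/(113.1000−66.1200) = -0.0131. V = [p*·0.2599 + (1−p*)·0.8772]/1.14 = 0.3884. B = V − Δ·S = 1.5315.
As a check, the time-0 holding Δ(0,0)·S0 + B(0,0) comes to 0.3884 — exactly V0.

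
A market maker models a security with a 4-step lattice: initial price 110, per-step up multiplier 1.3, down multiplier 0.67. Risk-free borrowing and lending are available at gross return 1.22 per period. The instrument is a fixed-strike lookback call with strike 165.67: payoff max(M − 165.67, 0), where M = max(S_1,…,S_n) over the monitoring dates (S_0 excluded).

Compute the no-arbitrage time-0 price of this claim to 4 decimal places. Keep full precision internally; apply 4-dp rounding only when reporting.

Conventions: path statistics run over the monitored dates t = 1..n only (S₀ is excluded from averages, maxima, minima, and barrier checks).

price = 42.7209

No-arbitrage gives p* = (R−d)/(u−d) = 0.8730: enumerate every path, weight its payoff by its p*-probability, and discount by R^4.
Enumerate all 2^4 = 16 price paths (U = up ×1.3, D = down ×0.67); each path with k up-moves has probability p*^k·(1−p*)^(4−k).
DDDD: M=73.7000, payoff=0.0000, prob=0.000260
UDDD: M=143.0000, payoff=0.0000, prob=0.001788
DUDD: M=95.8100, payoff=0.0000, prob=0.001788
UUDD: M=185.9000, payoff=20.2300, prob=0.012290
DDUD: M=73.7000, payoff=0.0000, prob=0.001788
UDUD: M=143.0000, payoff=0.0000, prob=0.012290
DUUD: M=124.5530, payoff=0.0000, prob=0.012290
UUUD: M=241.6700, payoff=76.0000, prob=0.084492
DDDU: M=73.7000, payoff=0.0000, prob=0.001788
UDDU: M=143.0000, payoff=0.0000, prob=0.012290
DUDU: M=95.8100, payoff=0.0000, prob=0.012290
UUDU: M=185.9000, payoff=20.2300, prob=0.084492
DDUU: M=83.4505, payoff=0.0000, prob=0.012290
UDUU: M=161.9189, payoff=0.0000, prob=0.084492
DUUU: M=161.9189, payoff=0.0000, prob=0.084492
UUUU: M=314.1710, payoff=148.5010, prob=0.580883
Price = Σ prob·payoff / R^4 = 94.640977 / 2.215335 = 42.7209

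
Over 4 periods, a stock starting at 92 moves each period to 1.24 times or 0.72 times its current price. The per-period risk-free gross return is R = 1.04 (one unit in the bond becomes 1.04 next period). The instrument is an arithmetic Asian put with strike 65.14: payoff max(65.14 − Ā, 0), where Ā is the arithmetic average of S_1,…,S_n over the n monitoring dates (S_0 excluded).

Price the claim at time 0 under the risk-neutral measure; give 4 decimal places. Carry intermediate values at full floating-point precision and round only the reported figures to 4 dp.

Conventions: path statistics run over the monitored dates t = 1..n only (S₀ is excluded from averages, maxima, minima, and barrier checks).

Under the martingale measure an up-move has probability p* = 0.6154; value the claim as the probability-weighted average of per-path payoffs, discounted 4 periods at R = 1.04.
Enumerate all 2^4 = 16 price paths (U = up ×1.24, D = down ×0.72); each path with k up-moves has probability p*^k·(1−p*)^(4−k).
DDDD: Ā=43.2489, payoff=21.8911, prob=0.021883
UDDD: Ā=74.4842, payoff=0.0000, prob=0.035013
DUDD: Ā=62.5242, payoff=2.6158, prob=0.035013
UUDD: Ā=107.6806, payoff=0.0000, prob=0.056020
DDUD: Ā=53.9130, payoff=11.2270, prob=0.035013
UDUD: Ā=92.8502, payoff=0.0000, prob=0.056020
DUUD: Ā=80.8902, payoff=0.0000, prob=0.056020
UUUD: Ā=139.3108, payoff=0.0000, prob=0.089633
DDDU: Ā=47.7129, payoff=17.4271, prob=0.035013
UDDU: Ā=82.1723, payoff=0.0000, prob=0.056020
DUDU: Ā=70.2123, payoff=0.0000, prob=0.056020
UUDU: Ā=120.9211, payoff=0.0000, prob=0.089633
DDUU: Ā=61.6011, payoff=3.5389, prob=0.056020
UDUU: Ā=106.0907, payoff=0.0000, prob=0.089633
DUUU: Ā=94.1307, payoff=0.0000, prob=0.089633
UUUU: Ā=162.1141, payoff=0.0000, prob=0.143412
Price = Σ prob·payoff / R^4 = 1.772139 / 1.169859 = 1.5148

price = 1.5148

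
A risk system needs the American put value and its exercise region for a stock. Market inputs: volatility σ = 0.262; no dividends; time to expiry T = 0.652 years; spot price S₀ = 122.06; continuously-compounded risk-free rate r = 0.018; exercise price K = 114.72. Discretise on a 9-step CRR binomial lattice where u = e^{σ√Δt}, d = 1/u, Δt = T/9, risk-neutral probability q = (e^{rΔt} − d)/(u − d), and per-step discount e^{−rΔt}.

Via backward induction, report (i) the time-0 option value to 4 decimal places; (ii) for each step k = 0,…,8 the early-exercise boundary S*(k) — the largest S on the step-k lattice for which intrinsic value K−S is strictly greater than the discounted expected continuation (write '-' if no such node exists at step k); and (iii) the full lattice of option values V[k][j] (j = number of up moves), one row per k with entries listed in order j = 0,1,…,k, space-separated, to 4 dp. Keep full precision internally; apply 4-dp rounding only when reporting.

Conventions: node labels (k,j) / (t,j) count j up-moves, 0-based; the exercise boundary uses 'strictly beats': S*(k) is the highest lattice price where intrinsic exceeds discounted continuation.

Δt=0.07244, u=1.07306, d=0.93191, q=0.49162, disc=e^(-rΔt)=0.99870
k=9 terminal: V=max(K-S,0) → 50.0146 40.2138 28.9285 15.9339 0.9710 0.0000 0.0000 0.0000 0.0000 0.0000
k=8: j=0 S=69.4331 intr=45.2869 cont=45.1374 V=45.2869[EX]; j=1 S=79.9500 intr=34.7700 cont=34.6205 V=34.7700[EX]; j=2 S=92.0598 intr=22.6602 cont=22.5107 V=22.6602[EX]; j=3 S=106.0039 intr=8.7161 cont=8.5666 V=8.7161[EX]; j=4 S=122.0600 intr=0.0000 cont=0.4930 V=0.4930[hold]; j=5 S=140.5481 intr=0.0000 cont=0.0000 V=0.0000[hold]; j=6 S=161.8366 intr=0.0000 cont=0.0000 V=0.0000[hold]; j=7 S=186.3496 intr=0.0000 cont=0.0000 V=0.0000[hold]; j=8 S=214.5755 intr=0.0000 cont=0.0000 V=0.0000[hold]  S*(8)=106.0039
k=7: j=0 S=74.5062 intr=40.2138 cont=40.0643 V=40.2138[EX]; j=1 S=85.7915 intr=28.9285 cont=28.7790 V=28.9285[EX]; j=2 S=98.7861 intr=15.9339 cont=15.7844 V=15.9339[EX]; j=3 S=113.7490 intr=0.9710 cont=4.6674 V=4.6674[hold]; j=4 S=130.9783 intr=0.0000 cont=0.2503 V=0.2503[hold]; j=5 S=150.8172 intr=0.0000 cont=0.0000 V=0.0000[hold]; j=6 S=173.6611 intr=0.0000 cont=0.0000 V=0.0000[hold]; j=7 S=199.9651 intr=0.0000 cont=0.0000 V=0.0000[hold]  S*(7)=98.7861
k=6: j=0 S=79.9500 intr=34.7700 cont=34.6205 V=34.7700[EX]; j=1 S=92.0598 intr=22.6602 cont=22.5107 V=22.6602[EX]; j=2 S=106.0039 intr=8.7161 cont=10.3815 V=10.3815[hold]; j=3 S=122.0600 intr=0.0000 cont=2.4926 V=2.4926[hold]; j=4 S=140.5481 intr=0.0000 cont=0.1271 V=0.1271[hold]; j=5 S=161.8366 intr=0.0000 cont=0.0000 V=0.0000[hold]; j=6 S=186.3496 intr=0.0000 cont=0.0000 V=0.0000[hold]  S*(6)=92.0598
k=5: j=0 S=85.7915 intr=28.9285 cont=28.7790 V=28.9285[EX]; j=1 S=98.7861 intr=15.9339 cont=16.6021 V=16.6021[hold]; j=2 S=113.7490 intr=0.9710 cont=6.4947 V=6.4947[hold]; j=3 S=130.9783 intr=0.0000 cont=1.3279 V=1.3279[hold]; j=4 S=150.8172 intr=0.0000 cont=0.0645 V=0.0645[hold]; j=5 S=173.6611 intr=0.0000 cont=0.0000 V=0.0000[hold]  S*(5)=85.7915
k=4: j=0 S=92.0598 intr=22.6602 cont=22.8388 V=22.8388[hold]; j=1 S=106.0039 intr=8.7161 cont=11.6179 V=11.6179[hold]; j=2 S=122.0600 intr=0.0000 cont=3.9494 V=3.9494[hold]; j=3 S=140.5481 intr=0.0000 cont=0.7059 V=0.7059[hold]; j=4 S=161.8366 intr=0.0000 cont=0.0328 V=0.0328[hold]  S*(4)=-
k=3: j=0 S=98.7861 intr=15.9339 cont=17.2998 V=17.2998[hold]; j=1 S=113.7490 intr=0.9710 cont=7.8377 V=7.8377[hold]; j=2 S=130.9783 intr=0.0000 cont=2.3518 V=2.3518[hold]; j=3 S=150.8172 intr=0.0000 cont=0.3745 V=0.3745[hold]  S*(3)=-
k=2: j=0 S=106.0039 intr=8.7161 cont=12.6315 V=12.6315[hold]; j=1 S=122.0600 intr=0.0000 cont=5.1340 V=5.1340[hold]; j=2 S=140.5481 intr=0.0000 cont=1.3779 V=1.3779[hold]  S*(2)=-
k=1: j=0 S=113.7490 intr=0.9710 cont=8.9339 V=8.9339[hold]; j=1 S=130.9783 intr=0.0000 cont=3.2831 V=3.2831[hold]  S*(1)=-
k=0: j=0 S=122.0600 intr=0.0000 cont=6.1478 V=6.1478[hold]  S*(0)=-

price = 6.1478
boundary = - - - - - 85.7915 92.0598 98.7861 106.0039
tree:
6.1478
8.9339 3.2831
12.6315 5.1340 1.3779
17.2998 7.8377 2.3518 0.3745
22.8388 11.6179 3.9494 0.7059 0.0328
28.9285 16.6021 6.4947 1.3279 0.0645 0.0000
34.7700 22.6602 10.3815 2.4926 0.1271 0.0000 0.0000
40.2138 28.9285 15.9339 4.6674 0.2503 0.0000 0.0000 0.0000
45.2869 34.7700 22.6602 8.7161 0.4930 0.0000 0.0000 0.0000 0.0000
50.0146 40.2138 28.9285 15.9339 0.9710 0.0000 0.0000 0.0000 0.0000 0.0000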